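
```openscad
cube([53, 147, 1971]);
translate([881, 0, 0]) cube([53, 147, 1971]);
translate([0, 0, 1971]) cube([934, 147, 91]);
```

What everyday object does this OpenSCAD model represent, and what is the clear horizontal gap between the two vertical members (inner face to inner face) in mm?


A door frame. The clear opening width is 828 mm.

Two 1971 mm tall posts with a header on top — a door frame. The left jamb is 53 mm wide at x = 0; the right jamb starts at x = 881. The clear opening is 881 − 53 = 828 mm.


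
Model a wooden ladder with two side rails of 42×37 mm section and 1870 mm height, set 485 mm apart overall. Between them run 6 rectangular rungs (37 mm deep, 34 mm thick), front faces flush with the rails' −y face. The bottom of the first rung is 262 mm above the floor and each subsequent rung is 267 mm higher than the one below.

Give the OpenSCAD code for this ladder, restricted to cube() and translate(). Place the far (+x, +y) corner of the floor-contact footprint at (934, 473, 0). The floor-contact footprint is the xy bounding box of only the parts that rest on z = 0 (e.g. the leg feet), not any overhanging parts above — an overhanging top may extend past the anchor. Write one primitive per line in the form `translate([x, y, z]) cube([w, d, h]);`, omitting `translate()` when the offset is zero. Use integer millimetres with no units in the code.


translate([449, 436, 0]) cube([42, 37, 1870]);
translate([892, 436, 0]) cube([42, 37, 1870]);
translate([491, 436, 262]) cube([401, 37, 34]);
translate([491, 436, 529]) cube([401, 37, 34]);
translate([491, 436, 796]) cube([401, 37, 34]);
translate([491, 436, 1063]) cube([401, 37, 34]);
translate([491, 436, 1330]) cube([401, 37, 34]);
translate([491, 436, 1597]) cube([401, 37, 34]);


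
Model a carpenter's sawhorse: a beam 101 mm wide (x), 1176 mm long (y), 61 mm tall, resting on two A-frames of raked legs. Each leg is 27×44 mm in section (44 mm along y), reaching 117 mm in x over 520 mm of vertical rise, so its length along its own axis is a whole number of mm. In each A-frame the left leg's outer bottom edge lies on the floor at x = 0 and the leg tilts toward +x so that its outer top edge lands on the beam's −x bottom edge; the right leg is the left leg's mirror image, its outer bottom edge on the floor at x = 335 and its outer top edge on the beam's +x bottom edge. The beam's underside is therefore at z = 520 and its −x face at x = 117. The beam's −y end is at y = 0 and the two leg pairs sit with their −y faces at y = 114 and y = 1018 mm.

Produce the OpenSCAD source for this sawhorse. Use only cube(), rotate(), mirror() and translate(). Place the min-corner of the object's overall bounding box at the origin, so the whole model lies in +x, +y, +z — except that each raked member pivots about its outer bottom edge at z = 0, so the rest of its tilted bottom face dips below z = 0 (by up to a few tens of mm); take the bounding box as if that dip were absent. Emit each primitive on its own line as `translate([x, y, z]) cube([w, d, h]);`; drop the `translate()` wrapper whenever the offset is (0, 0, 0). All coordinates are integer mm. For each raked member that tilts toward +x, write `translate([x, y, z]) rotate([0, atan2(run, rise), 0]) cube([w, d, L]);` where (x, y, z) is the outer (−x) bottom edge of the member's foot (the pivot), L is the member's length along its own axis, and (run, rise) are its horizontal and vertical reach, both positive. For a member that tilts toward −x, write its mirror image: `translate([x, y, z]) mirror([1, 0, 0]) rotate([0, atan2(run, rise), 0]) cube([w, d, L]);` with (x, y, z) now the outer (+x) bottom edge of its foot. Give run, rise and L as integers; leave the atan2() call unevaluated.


translate([117, 0, 520]) cube([101, 1176, 61]);
translate([0, 114, 0]) rotate([0, atan2(117, 520), 0]) cube([27, 44, 533]);
translate([335, 114, 0]) mirror([1, 0, 0]) rotate([0, atan2(117, 520), 0]) cube([27, 44, 533]);
translate([0, 1018, 0]) rotate([0, atan2(117, 520), 0]) cube([27, 44, 533]);
translate([335, 1018, 0]) mirror([1, 0, 0]) rotate([0, atan2(117, 520), 0]) cube([27, 44, 533]);


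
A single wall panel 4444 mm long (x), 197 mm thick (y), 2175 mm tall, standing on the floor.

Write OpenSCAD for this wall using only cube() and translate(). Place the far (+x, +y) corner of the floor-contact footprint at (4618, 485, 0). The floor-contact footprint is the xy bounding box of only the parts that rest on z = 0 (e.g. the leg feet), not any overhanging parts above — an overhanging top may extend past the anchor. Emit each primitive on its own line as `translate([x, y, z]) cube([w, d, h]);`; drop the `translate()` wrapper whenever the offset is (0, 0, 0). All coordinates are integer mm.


translate([174, 288, 0]) cube([4444, 197, 2175]);


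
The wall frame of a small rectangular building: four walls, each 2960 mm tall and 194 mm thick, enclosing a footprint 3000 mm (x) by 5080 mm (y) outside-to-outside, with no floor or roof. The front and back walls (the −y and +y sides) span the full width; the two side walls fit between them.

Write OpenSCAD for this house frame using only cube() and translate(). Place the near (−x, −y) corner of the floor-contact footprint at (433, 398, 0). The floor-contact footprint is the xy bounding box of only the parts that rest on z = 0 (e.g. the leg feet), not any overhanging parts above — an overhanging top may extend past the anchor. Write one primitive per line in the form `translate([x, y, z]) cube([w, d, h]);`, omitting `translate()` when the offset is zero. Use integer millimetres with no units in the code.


translate([433, 398, 0]) cube([3000, 194, 2960]);
translate([433, 5284, 0]) cube([3000, 194, 2960]);
translate([433, 592, 0]) cube([194, 4692, 2960]);
translate([3239, 592, 0]) cube([194, 4692, 2960]);


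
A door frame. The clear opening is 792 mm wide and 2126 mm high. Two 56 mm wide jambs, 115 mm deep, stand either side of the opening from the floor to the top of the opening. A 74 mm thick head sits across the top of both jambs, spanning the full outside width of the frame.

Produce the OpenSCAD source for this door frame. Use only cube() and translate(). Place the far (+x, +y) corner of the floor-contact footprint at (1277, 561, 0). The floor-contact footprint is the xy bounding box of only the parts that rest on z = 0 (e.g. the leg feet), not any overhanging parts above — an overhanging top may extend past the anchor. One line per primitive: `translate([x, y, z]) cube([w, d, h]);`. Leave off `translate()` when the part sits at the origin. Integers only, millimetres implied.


translate([373, 446, 0]) cube([56, 115, 2126]);
translate([1221, 446, 0]) cube([56, 115, 2126]);
translate([373, 446, 2126]) cube([904, 115, 74]);


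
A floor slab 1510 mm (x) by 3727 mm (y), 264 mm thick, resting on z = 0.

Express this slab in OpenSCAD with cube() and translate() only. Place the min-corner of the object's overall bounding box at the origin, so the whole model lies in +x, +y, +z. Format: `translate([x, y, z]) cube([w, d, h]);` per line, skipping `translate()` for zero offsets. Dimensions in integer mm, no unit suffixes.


cube([1510, 3727, 264]);


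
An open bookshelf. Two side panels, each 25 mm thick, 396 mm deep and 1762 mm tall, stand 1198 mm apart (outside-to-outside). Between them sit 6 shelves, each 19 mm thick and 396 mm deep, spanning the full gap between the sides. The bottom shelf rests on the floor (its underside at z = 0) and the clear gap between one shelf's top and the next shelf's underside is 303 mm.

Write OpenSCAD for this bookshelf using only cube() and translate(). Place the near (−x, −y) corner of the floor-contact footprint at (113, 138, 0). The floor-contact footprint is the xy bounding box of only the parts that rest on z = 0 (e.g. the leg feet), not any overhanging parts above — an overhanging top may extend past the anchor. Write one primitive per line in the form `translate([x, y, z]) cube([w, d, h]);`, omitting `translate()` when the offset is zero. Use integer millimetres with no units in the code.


translate([113, 138, 0]) cube([25, 396, 1762]);
translate([1286, 138, 0]) cube([25, 396, 1762]);
translate([138, 138, 0]) cube([1148, 396, 19]);
translate([138, 138, 322]) cube([1148, 396, 19]);
translate([138, 138, 644]) cube([1148, 396, 19]);
translate([138, 138, 966]) cube([1148, 396, 19]);
translate([138, 138, 1288]) cube([1148, 396, 19]);
translate([138, 138, 1610]) cube([1148, 396, 19]);


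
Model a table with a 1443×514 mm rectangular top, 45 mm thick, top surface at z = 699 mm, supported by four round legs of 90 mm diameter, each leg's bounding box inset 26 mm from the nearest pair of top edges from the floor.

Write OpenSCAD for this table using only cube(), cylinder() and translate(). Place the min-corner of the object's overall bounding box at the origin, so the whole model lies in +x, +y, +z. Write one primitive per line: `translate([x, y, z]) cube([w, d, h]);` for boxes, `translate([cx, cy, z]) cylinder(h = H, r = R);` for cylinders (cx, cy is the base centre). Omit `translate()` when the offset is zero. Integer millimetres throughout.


// leg_h = 699 - 45 = 654
translate([0, 0, 654]) cube([1443, 514, 45]);
translate([71, 71, 0]) cylinder(h = 654, r = 45);
translate([1372, 71, 0]) cylinder(h = 654, r = 45);
translate([71, 443, 0]) cylinder(h = 654, r = 45);
translate([1372, 443, 0]) cylinder(h = 654, r = 45);


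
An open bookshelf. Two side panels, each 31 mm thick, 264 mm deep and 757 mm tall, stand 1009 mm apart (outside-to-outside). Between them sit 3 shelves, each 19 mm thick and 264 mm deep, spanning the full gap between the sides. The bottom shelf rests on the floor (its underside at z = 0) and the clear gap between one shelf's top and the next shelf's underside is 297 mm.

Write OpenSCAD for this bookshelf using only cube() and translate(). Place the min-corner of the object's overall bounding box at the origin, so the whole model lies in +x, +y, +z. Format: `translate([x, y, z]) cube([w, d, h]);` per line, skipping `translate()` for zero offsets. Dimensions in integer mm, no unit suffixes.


cube([31, 264, 757]);
translate([978, 0, 0]) cube([31, 264, 757]);
translate([31, 0, 0]) cube([947, 264, 19]);
translate([31, 0, 316]) cube([947, 264, 19]);
translate([31, 0, 632]) cube([947, 264, 19]);


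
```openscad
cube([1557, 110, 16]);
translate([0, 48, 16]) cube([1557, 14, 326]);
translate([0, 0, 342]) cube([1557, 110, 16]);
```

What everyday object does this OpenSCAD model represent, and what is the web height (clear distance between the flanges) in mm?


An I-beam. The web height is 326 mm.

Two wide flanges with a thin centred web — an I-beam. Overall 358 mm minus two 16 mm flanges gives a web of 358 − 2·16 = 326 mm.


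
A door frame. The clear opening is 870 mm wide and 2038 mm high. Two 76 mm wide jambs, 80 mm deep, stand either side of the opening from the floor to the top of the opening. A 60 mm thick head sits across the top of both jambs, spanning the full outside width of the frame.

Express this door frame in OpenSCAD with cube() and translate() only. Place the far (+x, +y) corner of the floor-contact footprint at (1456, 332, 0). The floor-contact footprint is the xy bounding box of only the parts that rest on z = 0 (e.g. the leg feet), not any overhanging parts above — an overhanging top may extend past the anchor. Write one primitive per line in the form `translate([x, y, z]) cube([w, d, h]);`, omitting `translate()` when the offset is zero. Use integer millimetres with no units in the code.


translate([434, 252, 0]) cube([76, 80, 2038]);
translate([1380, 252, 0]) cube([76, 80, 2038]);
translate([434, 252, 2038]) cube([1022, 80, 60]);


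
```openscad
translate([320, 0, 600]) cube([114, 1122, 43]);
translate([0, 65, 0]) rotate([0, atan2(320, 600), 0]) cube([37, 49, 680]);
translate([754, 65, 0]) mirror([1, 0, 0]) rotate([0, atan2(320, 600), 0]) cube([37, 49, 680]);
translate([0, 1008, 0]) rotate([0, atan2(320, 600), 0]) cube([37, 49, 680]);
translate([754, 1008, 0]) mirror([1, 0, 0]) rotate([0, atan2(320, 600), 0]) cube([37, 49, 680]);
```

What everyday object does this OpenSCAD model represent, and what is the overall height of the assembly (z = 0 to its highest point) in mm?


A sawhorse. The overall height is 643 mm.

A beam across two mirrored pairs of raked legs — a sawhorse. The beam's underside is at z = 600 (matching the legs' vertical rise in atan2(320, 600)) and the beam is 43 mm tall, so its top is at 600 + 43 = 643 mm. The raked legs top out at the beam's underside, so that is the highest point.


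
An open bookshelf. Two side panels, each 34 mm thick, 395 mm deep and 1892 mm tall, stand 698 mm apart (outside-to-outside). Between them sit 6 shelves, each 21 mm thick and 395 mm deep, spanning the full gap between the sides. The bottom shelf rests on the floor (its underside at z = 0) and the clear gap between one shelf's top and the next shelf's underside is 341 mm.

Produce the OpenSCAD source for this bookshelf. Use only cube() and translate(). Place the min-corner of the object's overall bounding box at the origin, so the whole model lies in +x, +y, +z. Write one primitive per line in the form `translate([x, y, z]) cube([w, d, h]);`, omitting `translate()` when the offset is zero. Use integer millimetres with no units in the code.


cube([34, 395, 1892]);
translate([664, 0, 0]) cube([34, 395, 1892]);
translate([34, 0, 0]) cube([630, 395, 21]);
translate([34, 0, 362]) cube([630, 395, 21]);
translate([34, 0, 724]) cube([630, 395, 21]);
translate([34, 0, 1086]) cube([630, 395, 21]);
translate([34, 0, 1448]) cube([630, 395, 21]);
translate([34, 0, 1810]) cube([630, 395, 21]);


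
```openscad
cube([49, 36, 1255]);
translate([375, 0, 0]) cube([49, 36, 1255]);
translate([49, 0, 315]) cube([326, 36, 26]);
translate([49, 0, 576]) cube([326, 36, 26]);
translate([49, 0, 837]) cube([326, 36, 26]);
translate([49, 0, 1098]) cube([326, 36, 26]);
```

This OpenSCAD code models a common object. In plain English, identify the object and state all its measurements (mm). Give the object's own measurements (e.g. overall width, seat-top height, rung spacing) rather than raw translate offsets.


A straight ladder. Two 49×36 mm vertical rails, 1255 mm tall, stand 424 mm apart (outside-to-outside) with their front faces coplanar on the −y side. 4 rungs, each 36 mm deep and 26 mm tall, span between the inner faces of the rails, front faces flush with the rails. The lowest rung's underside is at z = 315 mm and rungs are spaced 261 mm apart (underside to underside).


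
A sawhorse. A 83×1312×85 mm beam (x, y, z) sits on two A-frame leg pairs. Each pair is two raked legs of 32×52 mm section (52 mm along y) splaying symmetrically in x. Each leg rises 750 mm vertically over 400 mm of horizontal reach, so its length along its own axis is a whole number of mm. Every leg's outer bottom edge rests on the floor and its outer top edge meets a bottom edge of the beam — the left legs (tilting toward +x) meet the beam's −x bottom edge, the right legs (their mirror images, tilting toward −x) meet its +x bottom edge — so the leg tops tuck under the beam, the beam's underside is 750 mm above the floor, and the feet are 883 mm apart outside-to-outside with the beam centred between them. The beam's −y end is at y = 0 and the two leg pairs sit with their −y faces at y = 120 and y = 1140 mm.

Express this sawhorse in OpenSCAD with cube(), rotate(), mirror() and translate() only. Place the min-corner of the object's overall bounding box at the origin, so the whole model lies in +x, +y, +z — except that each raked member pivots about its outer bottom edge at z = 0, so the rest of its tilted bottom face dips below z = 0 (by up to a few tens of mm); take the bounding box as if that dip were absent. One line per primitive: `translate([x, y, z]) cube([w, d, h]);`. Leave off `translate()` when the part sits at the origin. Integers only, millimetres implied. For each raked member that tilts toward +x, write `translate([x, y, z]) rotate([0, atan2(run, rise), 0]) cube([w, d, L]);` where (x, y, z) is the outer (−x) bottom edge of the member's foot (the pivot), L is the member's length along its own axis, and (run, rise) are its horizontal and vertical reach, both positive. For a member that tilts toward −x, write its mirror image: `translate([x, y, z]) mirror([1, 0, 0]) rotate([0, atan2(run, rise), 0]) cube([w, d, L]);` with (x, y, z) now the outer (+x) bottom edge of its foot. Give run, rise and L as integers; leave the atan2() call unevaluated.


translate([400, 0, 750]) cube([83, 1312, 85]);
translate([0, 120, 0]) rotate([0, atan2(400, 750), 0]) cube([32, 52, 850]);
translate([883, 120, 0]) mirror([1, 0, 0]) rotate([0, atan2(400, 750), 0]) cube([32, 52, 850]);
translate([0, 1140, 0]) rotate([0, atan2(400, 750), 0]) cube([32, 52, 850]);
translate([883, 1140, 0]) mirror([1, 0, 0]) rotate([0, atan2(400, 750), 0]) cube([32, 52, 850]);


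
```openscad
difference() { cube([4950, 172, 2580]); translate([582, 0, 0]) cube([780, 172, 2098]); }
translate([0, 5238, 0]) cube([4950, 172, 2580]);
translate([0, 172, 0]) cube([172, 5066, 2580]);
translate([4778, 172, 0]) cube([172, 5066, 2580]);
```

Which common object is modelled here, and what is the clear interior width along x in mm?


A single room. The interior width is 4606 mm.

Four walls enclosing a rectangle with a door in the front wall — a room. Outside width 4950 minus two 172 mm walls gives 4606 mm.


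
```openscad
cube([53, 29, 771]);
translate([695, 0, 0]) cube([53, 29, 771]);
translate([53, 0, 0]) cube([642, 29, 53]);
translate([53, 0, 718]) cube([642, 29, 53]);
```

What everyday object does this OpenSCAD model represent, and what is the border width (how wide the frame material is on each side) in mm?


A picture frame. The border width is 53 mm.

Four thin pieces enclosing a rectangular opening — a picture frame. The two full-height stiles are 771 mm tall; the top rail sits at z = 718 and is 53 mm tall, so the border above the opening is 771 − 718 = 53 mm, matching the stile x-width.


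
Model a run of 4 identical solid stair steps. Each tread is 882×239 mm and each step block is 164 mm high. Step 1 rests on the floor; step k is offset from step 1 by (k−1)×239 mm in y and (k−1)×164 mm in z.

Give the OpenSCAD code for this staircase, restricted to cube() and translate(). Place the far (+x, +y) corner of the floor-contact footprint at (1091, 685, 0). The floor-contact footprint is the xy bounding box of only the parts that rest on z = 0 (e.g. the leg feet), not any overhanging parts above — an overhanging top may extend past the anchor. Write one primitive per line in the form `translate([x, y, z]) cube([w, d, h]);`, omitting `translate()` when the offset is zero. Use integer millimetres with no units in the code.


translate([209, 446, 0]) cube([882, 239, 164]);
translate([209, 685, 164]) cube([882, 239, 164]);
translate([209, 924, 328]) cube([882, 239, 164]);
translate([209, 1163, 492]) cube([882, 239, 164]);


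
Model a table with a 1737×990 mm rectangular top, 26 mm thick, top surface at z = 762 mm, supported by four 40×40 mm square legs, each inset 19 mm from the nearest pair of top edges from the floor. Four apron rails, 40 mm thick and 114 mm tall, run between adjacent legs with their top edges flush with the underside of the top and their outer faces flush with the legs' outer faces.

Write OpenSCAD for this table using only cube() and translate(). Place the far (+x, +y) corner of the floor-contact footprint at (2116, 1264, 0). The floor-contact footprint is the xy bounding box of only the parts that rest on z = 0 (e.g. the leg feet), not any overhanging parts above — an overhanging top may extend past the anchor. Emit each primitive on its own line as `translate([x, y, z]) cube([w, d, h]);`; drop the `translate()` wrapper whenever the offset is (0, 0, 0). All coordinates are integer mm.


translate([398, 293, 736]) cube([1737, 990, 26]);
translate([417, 312, 0]) cube([40, 40, 736]);
translate([2076, 312, 0]) cube([40, 40, 736]);
translate([417, 1224, 0]) cube([40, 40, 736]);
translate([2076, 1224, 0]) cube([40, 40, 736]);
translate([457, 312, 622]) cube([1619, 40, 114]);
translate([457, 1224, 622]) cube([1619, 40, 114]);
translate([417, 352, 622]) cube([40, 872, 114]);
translate([2076, 352, 622]) cube([40, 872, 114]);


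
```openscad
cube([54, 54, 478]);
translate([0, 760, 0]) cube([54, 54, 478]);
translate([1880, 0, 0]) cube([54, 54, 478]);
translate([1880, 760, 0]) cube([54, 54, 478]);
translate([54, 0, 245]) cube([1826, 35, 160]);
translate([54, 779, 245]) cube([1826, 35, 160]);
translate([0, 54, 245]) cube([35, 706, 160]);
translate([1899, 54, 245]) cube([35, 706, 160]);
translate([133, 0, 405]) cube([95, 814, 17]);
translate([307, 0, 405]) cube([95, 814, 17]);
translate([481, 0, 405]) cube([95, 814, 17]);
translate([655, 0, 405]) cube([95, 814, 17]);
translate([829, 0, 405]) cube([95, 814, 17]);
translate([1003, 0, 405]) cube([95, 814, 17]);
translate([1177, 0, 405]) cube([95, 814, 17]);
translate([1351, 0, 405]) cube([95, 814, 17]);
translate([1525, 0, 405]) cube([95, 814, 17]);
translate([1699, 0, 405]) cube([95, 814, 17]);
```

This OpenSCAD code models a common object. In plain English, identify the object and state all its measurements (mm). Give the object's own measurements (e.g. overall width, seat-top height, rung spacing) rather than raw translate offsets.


A bed frame 1934 mm long (x) by 814 mm wide (y). Four 54×54 mm corner posts, 478 mm tall, at the corners of the footprint. Four rails of 35 mm thickness and 160 mm height run between adjacent posts with their undersides at z = 245 mm, their outer faces flush with the outside of the frame (the two x-running rails run between the posts' inner faces; the two y-running rails run between the posts' inner faces). 10 slats, each 95 mm wide (x) and 17 mm thick, lie across the top of the two x-running rails, running the full 814 mm width of the frame in y; along x they sit between the end posts with a 79 mm gap after the −x posts and between neighbouring slats, leaving 86 mm before the +x posts.


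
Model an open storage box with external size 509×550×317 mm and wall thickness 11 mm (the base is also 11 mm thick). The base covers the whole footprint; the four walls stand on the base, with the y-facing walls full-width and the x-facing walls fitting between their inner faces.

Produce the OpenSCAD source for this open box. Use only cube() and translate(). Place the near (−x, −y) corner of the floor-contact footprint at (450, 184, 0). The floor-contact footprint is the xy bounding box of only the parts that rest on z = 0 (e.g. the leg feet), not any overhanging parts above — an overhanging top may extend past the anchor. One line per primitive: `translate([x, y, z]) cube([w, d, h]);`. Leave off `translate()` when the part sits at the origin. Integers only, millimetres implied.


translate([450, 184, 0]) cube([509, 550, 11]);
translate([450, 184, 11]) cube([509, 11, 306]);
translate([450, 723, 11]) cube([509, 11, 306]);
translate([450, 195, 11]) cube([11, 528, 306]);
translate([948, 195, 11]) cube([11, 528, 306]);


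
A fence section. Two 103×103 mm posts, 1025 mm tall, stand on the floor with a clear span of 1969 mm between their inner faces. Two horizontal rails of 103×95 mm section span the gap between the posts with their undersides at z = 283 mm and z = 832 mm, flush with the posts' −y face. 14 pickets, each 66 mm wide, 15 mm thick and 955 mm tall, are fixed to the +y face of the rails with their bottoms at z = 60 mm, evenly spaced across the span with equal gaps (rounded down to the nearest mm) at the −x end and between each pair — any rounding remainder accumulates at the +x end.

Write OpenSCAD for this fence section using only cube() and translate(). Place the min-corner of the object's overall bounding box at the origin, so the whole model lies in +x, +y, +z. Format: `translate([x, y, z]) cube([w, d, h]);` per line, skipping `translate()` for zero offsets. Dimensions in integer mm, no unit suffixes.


cube([103, 103, 1025]);
translate([2072, 0, 0]) cube([103, 103, 1025]);
translate([103, 0, 283]) cube([1969, 103, 95]);
translate([103, 0, 832]) cube([1969, 103, 95]);
translate([172, 103, 60]) cube([66, 15, 955]);
translate([307, 103, 60]) cube([66, 15, 955]);
translate([442, 103, 60]) cube([66, 15, 955]);
translate([577, 103, 60]) cube([66, 15, 955]);
translate([712, 103, 60]) cube([66, 15, 955]);
translate([847, 103, 60]) cube([66, 15, 955]);
translate([982, 103, 60]) cube([66, 15, 955]);
translate([1117, 103, 60]) cube([66, 15, 955]);
translate([1252, 103, 60]) cube([66, 15, 955]);
translate([1387, 103, 60]) cube([66, 15, 955]);
translate([1522, 103, 60]) cube([66, 15, 955]);
translate([1657, 103, 60]) cube([66, 15, 955]);
translate([1792, 103, 60]) cube([66, 15, 955]);
translate([1927, 103, 60]) cube([66, 15, 955]);


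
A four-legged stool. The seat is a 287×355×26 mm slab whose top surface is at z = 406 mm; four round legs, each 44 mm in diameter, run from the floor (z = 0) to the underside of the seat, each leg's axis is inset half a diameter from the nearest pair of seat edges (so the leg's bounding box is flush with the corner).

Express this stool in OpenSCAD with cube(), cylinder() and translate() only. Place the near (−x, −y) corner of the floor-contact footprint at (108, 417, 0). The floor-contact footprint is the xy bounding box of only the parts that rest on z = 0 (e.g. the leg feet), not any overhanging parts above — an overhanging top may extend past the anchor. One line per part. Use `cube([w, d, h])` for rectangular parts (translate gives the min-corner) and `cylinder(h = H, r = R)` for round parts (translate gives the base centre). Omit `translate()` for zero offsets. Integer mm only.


translate([108, 417, 380]) cube([287, 355, 26]);
translate([130, 439, 0]) cylinder(h = 380, r = 22);
translate([373, 439, 0]) cylinder(h = 380, r = 22);
translate([130, 750, 0]) cylinder(h = 380, r = 22);
translate([373, 750, 0]) cylinder(h = 380, r = 22);


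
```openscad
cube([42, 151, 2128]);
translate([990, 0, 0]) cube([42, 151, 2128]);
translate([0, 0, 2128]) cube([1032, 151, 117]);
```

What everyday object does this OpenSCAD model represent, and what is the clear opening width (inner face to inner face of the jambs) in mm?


A door frame. The clear opening width is 948 mm.

Two 2128 mm tall posts with a header on top — a door frame. The left jamb is 42 mm wide at x = 0; the right jamb starts at x = 990. The clear opening is 990 − 42 = 948 mm.


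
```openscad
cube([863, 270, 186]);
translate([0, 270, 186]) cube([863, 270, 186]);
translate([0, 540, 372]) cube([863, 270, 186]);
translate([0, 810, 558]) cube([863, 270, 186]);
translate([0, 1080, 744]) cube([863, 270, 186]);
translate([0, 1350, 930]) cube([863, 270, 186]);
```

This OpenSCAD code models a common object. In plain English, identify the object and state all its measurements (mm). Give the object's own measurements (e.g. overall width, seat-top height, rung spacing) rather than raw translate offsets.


A straight staircase of 6 solid steps. Each step is 863 mm wide (x), 270 mm deep (y, the going) and 186 mm tall (the rise). The first step rests on the floor; each subsequent step sits one going further in +y and one rise higher in +z, directly behind and above the previous step with no overlap.


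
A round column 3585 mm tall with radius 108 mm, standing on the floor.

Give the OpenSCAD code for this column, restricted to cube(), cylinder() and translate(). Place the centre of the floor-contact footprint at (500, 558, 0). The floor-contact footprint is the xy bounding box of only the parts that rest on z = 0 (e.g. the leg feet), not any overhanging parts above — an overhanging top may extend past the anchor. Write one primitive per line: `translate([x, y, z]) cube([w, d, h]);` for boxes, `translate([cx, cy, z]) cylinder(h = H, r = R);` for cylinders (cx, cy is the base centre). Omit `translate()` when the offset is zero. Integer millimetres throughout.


translate([500, 558, 0]) cylinder(h = 3585, r = 108);


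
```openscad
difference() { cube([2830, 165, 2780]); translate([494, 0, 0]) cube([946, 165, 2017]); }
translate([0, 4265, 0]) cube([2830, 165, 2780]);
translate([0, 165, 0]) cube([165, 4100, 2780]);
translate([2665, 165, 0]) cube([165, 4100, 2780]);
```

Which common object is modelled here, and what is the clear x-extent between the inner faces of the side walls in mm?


A single room. The interior width is 2500 mm.

Four walls enclosing a rectangle with a door in the front wall — a room. Outside width 2830 minus two 165 mm walls gives 2500 mm.


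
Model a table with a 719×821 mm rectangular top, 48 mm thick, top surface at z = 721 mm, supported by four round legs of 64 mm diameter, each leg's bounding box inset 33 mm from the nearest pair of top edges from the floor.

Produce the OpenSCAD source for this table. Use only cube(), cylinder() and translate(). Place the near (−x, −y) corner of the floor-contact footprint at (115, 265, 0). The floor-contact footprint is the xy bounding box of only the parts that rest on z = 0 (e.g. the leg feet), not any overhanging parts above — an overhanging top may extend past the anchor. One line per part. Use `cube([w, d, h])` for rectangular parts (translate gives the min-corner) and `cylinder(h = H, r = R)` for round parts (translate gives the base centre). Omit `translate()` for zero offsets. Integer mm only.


translate([82, 232, 673]) cube([719, 821, 48]);
translate([147, 297, 0]) cylinder(h = 673, r = 32);
translate([736, 297, 0]) cylinder(h = 673, r = 32);
translate([147, 988, 0]) cylinder(h = 673, r = 32);
translate([736, 988, 0]) cylinder(h = 673, r = 32);


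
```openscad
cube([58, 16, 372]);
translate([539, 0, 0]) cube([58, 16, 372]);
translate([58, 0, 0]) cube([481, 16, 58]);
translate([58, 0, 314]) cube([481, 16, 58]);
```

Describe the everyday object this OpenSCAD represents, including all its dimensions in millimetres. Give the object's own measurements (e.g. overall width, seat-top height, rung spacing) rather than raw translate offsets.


A rectangular picture frame lying in the x–z plane (depth along y). The opening is 481 mm wide (x) by 256 mm tall (z), surrounded by a border 58 mm wide on all four sides. The frame is 16 mm deep and is made of two full-height vertical stiles with two horizontal rails fitted between them.


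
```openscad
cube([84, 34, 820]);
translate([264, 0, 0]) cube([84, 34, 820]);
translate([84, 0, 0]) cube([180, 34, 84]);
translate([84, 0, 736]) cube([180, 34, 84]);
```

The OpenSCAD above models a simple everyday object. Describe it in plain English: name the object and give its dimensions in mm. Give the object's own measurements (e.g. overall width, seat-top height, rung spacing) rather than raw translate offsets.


A rectangular picture frame lying in the x–z plane (depth along y). The opening is 180 mm wide (x) by 652 mm tall (z), surrounded by a border 84 mm wide on all four sides. The frame is 34 mm deep and is made of two full-height vertical stiles with two horizontal rails fitted between them.


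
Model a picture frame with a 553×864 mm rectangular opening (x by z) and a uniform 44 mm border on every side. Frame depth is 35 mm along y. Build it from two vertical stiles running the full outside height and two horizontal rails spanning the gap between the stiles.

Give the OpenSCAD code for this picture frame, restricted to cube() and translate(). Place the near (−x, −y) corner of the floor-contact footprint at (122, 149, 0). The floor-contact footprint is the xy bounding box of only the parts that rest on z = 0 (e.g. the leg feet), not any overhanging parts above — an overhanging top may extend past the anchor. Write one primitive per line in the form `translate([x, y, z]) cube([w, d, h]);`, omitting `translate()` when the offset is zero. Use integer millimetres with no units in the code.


translate([122, 149, 0]) cube([44, 35, 952]);
translate([719, 149, 0]) cube([44, 35, 952]);
translate([166, 149, 0]) cube([553, 35, 44]);
translate([166, 149, 908]) cube([553, 35, 44]);


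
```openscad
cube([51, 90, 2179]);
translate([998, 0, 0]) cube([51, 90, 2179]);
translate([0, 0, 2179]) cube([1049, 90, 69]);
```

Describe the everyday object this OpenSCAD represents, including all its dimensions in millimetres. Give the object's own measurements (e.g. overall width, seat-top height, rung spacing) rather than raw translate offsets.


A door frame. The clear opening is 947 mm wide and 2179 mm high. Two 51 mm wide jambs, 90 mm deep, stand either side of the opening from the floor to the top of the opening. A 69 mm thick head sits across the top of both jambs, spanning the full outside width of the frame.


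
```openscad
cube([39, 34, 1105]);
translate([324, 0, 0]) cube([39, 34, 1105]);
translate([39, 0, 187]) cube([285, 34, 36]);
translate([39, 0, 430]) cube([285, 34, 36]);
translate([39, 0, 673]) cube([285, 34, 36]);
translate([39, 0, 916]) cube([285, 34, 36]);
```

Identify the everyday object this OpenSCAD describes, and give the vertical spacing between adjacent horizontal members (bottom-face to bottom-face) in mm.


A ladder. The rung spacing is 243 mm.

Two tall 39×34 posts with 4 short bars between them — a ladder. Adjacent rungs sit at z = 187 and z = 430, so the spacing is 430 − 187 = 243 mm.


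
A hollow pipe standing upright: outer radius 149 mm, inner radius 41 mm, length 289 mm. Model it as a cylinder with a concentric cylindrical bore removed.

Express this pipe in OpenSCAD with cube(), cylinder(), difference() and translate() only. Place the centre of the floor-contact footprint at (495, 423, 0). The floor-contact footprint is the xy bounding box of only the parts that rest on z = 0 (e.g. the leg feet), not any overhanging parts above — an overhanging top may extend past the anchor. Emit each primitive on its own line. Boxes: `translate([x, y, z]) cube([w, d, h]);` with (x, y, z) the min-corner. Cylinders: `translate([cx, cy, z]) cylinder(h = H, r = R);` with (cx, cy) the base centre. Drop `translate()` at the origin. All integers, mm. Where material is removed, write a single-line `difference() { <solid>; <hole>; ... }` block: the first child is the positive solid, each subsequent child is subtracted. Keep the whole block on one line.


difference() { translate([495, 423, 0]) cylinder(h = 289, r = 149); translate([495, 423, 0]) cylinder(h = 289, r = 41); }


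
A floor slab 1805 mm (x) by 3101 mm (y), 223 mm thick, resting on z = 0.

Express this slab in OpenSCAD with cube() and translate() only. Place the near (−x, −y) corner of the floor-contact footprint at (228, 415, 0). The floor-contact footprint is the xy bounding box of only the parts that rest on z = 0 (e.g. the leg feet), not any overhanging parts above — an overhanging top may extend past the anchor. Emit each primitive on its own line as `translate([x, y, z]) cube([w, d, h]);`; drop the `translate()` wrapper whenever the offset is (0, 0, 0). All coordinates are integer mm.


translate([228, 415, 0]) cube([1805, 3101, 223]);


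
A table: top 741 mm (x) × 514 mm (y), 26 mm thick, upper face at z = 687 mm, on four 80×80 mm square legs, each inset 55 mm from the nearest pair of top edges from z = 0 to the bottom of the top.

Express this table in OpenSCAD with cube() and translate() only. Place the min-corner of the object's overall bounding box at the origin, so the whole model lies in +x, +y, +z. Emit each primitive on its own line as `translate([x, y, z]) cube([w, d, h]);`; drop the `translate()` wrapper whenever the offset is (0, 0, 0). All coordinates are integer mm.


translate([0, 0, 661]) cube([741, 514, 26]);
translate([55, 55, 0]) cube([80, 80, 661]);
translate([606, 55, 0]) cube([80, 80, 661]);
translate([55, 379, 0]) cube([80, 80, 661]);
translate([606, 379, 0]) cube([80, 80, 661]);


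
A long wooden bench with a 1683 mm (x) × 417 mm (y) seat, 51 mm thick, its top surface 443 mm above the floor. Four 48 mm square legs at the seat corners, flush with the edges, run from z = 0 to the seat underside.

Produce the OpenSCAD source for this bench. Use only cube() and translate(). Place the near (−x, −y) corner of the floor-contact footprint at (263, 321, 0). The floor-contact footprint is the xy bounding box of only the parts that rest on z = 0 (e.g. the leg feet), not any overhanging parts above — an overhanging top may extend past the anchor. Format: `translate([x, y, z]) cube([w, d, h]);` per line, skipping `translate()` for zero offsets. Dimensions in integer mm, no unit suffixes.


translate([263, 321, 392]) cube([1683, 417, 51]);
translate([263, 321, 0]) cube([48, 48, 392]);
translate([263, 690, 0]) cube([48, 48, 392]);
translate([1898, 321, 0]) cube([48, 48, 392]);
translate([1898, 690, 0]) cube([48, 48, 392]);


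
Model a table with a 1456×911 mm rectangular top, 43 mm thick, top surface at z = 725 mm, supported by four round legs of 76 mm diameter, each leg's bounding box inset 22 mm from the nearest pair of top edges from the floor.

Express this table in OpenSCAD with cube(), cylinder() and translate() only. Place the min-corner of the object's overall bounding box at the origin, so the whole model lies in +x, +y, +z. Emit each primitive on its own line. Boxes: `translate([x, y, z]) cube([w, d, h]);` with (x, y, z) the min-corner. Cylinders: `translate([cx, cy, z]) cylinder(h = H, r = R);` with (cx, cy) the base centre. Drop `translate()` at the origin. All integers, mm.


translate([0, 0, 682]) cube([1456, 911, 43]);
translate([60, 60, 0]) cylinder(h = 682, r = 38);
translate([1396, 60, 0]) cylinder(h = 682, r = 38);
translate([60, 851, 0]) cylinder(h = 682, r = 38);
translate([1396, 851, 0]) cylinder(h = 682, r = 38);


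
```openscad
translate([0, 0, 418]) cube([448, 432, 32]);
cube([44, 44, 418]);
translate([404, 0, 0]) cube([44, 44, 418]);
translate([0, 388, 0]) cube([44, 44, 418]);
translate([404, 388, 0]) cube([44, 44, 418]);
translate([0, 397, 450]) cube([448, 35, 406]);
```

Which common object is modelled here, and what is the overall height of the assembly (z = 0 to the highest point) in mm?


A chair. The overall height is 856 mm.

A slab on four corner posts with a tall panel at the back — a chair. The seat slab sits at z = 418 with thickness 32, and the 406 mm backrest starts at the seat top, so the overall height is 418 + 32 + 406 = 856 mm.


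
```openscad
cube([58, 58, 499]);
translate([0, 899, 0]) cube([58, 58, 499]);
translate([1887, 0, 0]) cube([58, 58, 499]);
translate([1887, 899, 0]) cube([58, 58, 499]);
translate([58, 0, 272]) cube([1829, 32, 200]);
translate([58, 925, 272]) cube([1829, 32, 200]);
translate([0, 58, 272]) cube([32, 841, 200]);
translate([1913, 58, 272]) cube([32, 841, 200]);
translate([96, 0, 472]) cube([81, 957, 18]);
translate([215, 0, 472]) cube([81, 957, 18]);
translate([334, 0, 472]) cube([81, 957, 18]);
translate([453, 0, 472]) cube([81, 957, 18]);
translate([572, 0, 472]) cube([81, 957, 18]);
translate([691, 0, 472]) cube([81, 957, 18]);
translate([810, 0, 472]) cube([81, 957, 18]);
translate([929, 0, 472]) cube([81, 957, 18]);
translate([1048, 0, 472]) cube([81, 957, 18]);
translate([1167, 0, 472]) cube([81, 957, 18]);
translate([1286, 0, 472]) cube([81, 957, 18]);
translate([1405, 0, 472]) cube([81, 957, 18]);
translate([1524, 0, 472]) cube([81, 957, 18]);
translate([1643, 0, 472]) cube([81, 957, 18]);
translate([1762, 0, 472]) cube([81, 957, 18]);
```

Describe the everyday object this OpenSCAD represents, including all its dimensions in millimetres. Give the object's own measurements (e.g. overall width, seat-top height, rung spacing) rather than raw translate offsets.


A bed frame 1945 mm long (x) by 957 mm wide (y). Four 58×58 mm corner posts, 499 mm tall, at the corners of the footprint. Four rails of 32 mm thickness and 200 mm height run between adjacent posts with their undersides at z = 272 mm, their outer faces flush with the outside of the frame (the two x-running rails run between the posts' inner faces; the two y-running rails run between the posts' inner faces). 15 slats, each 81 mm wide (x) and 18 mm thick, lie across the top of the two x-running rails, running the full 957 mm width of the frame in y; along x they sit between the end posts with a 38 mm gap after the −x posts and between neighbouring slats, leaving 44 mm before the +x posts.
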